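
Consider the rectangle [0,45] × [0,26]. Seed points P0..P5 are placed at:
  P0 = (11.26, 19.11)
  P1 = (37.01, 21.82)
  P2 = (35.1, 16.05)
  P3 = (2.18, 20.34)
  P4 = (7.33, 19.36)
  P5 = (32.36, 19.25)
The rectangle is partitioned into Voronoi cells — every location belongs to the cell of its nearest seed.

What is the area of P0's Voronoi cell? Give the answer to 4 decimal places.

1. box [0,45]×[0,26]: [(0, 0) (45, 0) (45, 26) (0, 26)]
2. ⊥bis P0·P1 via (24.135,20.465): [(0, 0) (26.2888, 0) (23.5525, 26) (0, 26)]  |A|=647.9366
3. ⊥bis P0·P2 via (23.18,17.58): [(0, 0) (20.9235, 0) (23.8716, 22.968) (23.5525, 26) (0, 26)]  |A|=586.3217
4. ⊥bis P0·P3 via (6.72,19.725): [(4.048, 0) (20.9235, 0) (23.8716, 22.968) (23.5525, 26) (7.57, 26)]  |A|=435.2873
5. ⊥bis P0·P4 via (9.295,19.235): [(8.0714, 0) (20.9235, 0) (23.8716, 22.968) (23.5525, 26) (9.7253, 26)]  |A|=354.964
6. ⊥bis P0·P5 via (21.81,19.18): [(8.0714, 0) (20.9235, 0) (21.8874, 7.5098) (21.7647, 26) (9.7253, 26)]  |A|=332.9619
7. canonical 5-gon: [(8.0714, 0) (20.9235, 0) (21.8874, 7.5098) (21.7647, 26) (9.7253, 26)]
8. shoelace: 332.9619

Area of P0's cell: 332.9619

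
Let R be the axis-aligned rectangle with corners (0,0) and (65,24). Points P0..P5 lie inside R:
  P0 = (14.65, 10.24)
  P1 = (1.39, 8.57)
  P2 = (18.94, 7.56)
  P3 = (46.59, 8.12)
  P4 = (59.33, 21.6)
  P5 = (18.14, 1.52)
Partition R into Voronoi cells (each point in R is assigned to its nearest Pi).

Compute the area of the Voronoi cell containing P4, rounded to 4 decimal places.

Area of P4's cell: 222.7435

1. box [0,65]×[0,24]: [(0, 0) (65, 0) (65, 24) (0, 24)]
2. ⊥bis P4·P0 via (36.99,15.92): [(41.0377, 0) (65, 0) (65, 24) (34.9356, 24)]  |A|=648.3199
3. ⊥bis P4·P1 via (30.36,15.085): [(41.0377, 0) (65, 0) (65, 24) (34.9356, 24)]  |A|=648.3199
4. ⊥bis P4·P2 via (39.135,14.58): [(44.2032, 0) (65, 0) (65, 24) (35.8605, 24)]  |A|=599.2359
5. ⊥bis P4·P3 via (52.96,14.86): [(65, 3.4809) (65, 24) (43.2891, 24)]  |A|=222.7435
6. ⊥bis P4·P5 via (38.735,11.56): [(65, 3.4809) (65, 24) (43.2891, 24)]  |A|=222.7435
7. canonical 3-gon: [(65, 3.4809) (65, 24) (43.2891, 24)]
8. shoelace: 222.7435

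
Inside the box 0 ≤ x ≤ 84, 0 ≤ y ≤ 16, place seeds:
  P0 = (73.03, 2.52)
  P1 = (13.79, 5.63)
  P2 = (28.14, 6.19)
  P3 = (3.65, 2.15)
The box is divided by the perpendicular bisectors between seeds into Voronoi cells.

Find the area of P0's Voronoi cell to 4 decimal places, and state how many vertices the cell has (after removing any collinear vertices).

Area of P0's cell: 529.8720 (4 vertices)

1. box [0,84]×[0,16]: [(0, 0) (84, 0) (84, 16) (0, 16)]
2. ⊥bis P0·P1 via (43.41,4.075): [(43.1961, 0) (84, 0) (84, 16) (44.036, 16)]  |A|=646.1431
3. ⊥bis P0·P2 via (50.585,4.355): [(50.229, 0) (84, 0) (84, 16) (51.537, 16)]  |A|=529.872
4. ⊥bis P0·P3 via (38.34,2.335): [(50.229, 0) (84, 0) (84, 16) (51.537, 16)]  |A|=529.872
5. canonical 4-gon: [(50.229, 0) (84, 0) (84, 16) (51.537, 16)]
6. shoelace: 529.872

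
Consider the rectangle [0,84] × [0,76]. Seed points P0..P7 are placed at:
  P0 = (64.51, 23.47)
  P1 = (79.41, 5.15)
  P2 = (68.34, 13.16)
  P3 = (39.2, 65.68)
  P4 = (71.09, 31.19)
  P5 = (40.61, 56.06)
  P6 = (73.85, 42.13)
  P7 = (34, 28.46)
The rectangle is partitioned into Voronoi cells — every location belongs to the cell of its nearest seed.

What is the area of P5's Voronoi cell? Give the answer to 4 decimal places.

Area of P5's cell: 869.5320

1. box [0,84]×[0,76]: [(0, 0) (84, 0) (84, 76) (0, 76)]
2. ⊥bis P5·P0 via (52.56,39.765): [(0, 1.2199) (84, 62.8216) (84, 76) (0, 76)]  |A|=3694.2541
3. ⊥bis P5·P1 via (60.01,30.605): [(0, 1.2199) (84, 62.8216) (84, 76) (0, 76)]  |A|=3694.2541
4. ⊥bis P5·P2 via (54.475,34.61): [(0, 1.2199) (84, 62.8216) (84, 76) (0, 76)]  |A|=3694.2541
5. ⊥bis P5·P3 via (39.905,60.87): [(0, 55.0211) (0, 1.2199) (84, 62.8216) (84, 67.333)]  |A|=2449.1275
6. ⊥bis P5·P4 via (55.85,43.625): [(73.9983, 65.867) (0, 55.0211) (0, 1.2199) (52.9097, 40.0215)]  |A|=2265.2052
7. ⊥bis P5·P6 via (57.23,49.095): [(53.9743, 41.3262) (63.6213, 64.3461) (0, 55.0211) (0, 1.2199) (52.9097, 40.0215)]  |A|=2153.1033
8. ⊥bis P5·P7 via (37.305,42.26): [(53.9743, 41.3262) (63.6213, 64.3461) (0, 55.0211) (0, 51.1943) (51.3692, 38.8917) (52.9097, 40.0215)]  |A|=869.532
9. canonical 6-gon: [(53.9743, 41.3262) (63.6213, 64.3461) (0, 55.0211) (0, 51.1943) (51.3692, 38.8917) (52.9097, 40.0215)]
10. shoelace: 869.532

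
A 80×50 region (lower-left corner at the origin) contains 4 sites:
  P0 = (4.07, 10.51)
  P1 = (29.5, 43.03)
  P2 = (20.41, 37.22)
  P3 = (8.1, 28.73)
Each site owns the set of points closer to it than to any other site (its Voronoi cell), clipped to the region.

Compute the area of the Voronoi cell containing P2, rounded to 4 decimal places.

1. box [0,80]×[0,50]: [(0, 0) (80, 0) (80, 50) (0, 50)]
2. ⊥bis P2·P0 via (12.24,23.865): [(0, 31.3529) (51.2507, 0) (80, 0) (80, 50) (0, 50)]  |A|=3196.5718
3. ⊥bis P2·P1 via (24.955,40.125): [(0, 31.3529) (50.1846, 0.6522) (18.6433, 50) (0, 50)]  |A|=927.9012
4. ⊥bis P2·P3 via (14.255,32.975): [(26.5944, 15.0836) (50.1846, 0.6522) (18.6433, 50) (2.5131, 50)]  |A|=636.0721
5. canonical 4-gon: [(26.5944, 15.0836) (50.1846, 0.6522) (18.6433, 50) (2.5131, 50)]
6. shoelace: 636.0721

Area of P2's cell: 636.0721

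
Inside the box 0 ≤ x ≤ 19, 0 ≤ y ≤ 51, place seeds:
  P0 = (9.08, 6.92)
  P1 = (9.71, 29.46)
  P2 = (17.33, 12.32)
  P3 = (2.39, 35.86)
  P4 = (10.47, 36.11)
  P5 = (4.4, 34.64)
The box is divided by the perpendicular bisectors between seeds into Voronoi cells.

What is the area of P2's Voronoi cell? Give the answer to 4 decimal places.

Area of P2's cell: 129.0190

1. box [0,19]×[0,51]: [(0, 0) (19, 0) (19, 51) (0, 51)]
2. ⊥bis P2·P0 via (13.205,9.62): [(0, 29.7943) (19, 0.7665) (19, 51) (0, 51)]  |A|=678.6721
3. ⊥bis P2·P1 via (13.52,20.89): [(7.562, 18.2412) (19, 0.7665) (19, 23.3263)]  |A|=129.019
4. ⊥bis P2·P3 via (9.86,24.09): [(7.562, 18.2412) (19, 0.7665) (19, 23.3263)]  |A|=129.019
5. ⊥bis P2·P4 via (13.9,24.215): [(7.562, 18.2412) (19, 0.7665) (19, 23.3263)]  |A|=129.019
6. ⊥bis P2·P5 via (10.865,23.48): [(7.562, 18.2412) (19, 0.7665) (19, 23.3263)]  |A|=129.019
7. canonical 3-gon: [(7.562, 18.2412) (19, 0.7665) (19, 23.3263)]
8. shoelace: 129.019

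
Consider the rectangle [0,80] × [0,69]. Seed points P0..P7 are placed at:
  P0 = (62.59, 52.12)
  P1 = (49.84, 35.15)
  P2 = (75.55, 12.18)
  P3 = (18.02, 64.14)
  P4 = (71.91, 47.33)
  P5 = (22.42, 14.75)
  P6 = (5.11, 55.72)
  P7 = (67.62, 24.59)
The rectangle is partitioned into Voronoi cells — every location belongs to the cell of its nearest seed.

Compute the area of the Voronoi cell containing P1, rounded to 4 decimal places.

1. box [0,80]×[0,69]: [(0, 0) (80, 0) (80, 69) (0, 69)]
2. ⊥bis P1·P0 via (56.215,43.635): [(0, 0) (80, 0) (80, 25.7647) (22.4547, 69) (0, 69)]  |A|=4276.0059
3. ⊥bis P1·P2 via (62.695,23.665): [(0, 0) (41.5521, 0) (70.768, 32.701) (22.4547, 69) (0, 69)]  |A|=3528.4331
4. ⊥bis P1·P3 via (33.93,49.645): [(0, 12.4028) (0, 0) (41.5521, 0) (70.768, 32.701) (39.7351, 56.0168)]  |A|=2258.2179
5. ⊥bis P1·P4 via (60.875,41.24): [(0, 12.4028) (0, 0) (41.5521, 0) (67.5656, 29.1166) (61.9179, 39.3503) (39.7351, 56.0168)]  |A|=2231.7105
6. ⊥bis P1·P5 via (36.13,24.95): [(25.0273, 39.8733) (48.7219, 8.0251) (67.5656, 29.1166) (61.9179, 39.3503) (39.7351, 56.0168)]  |A|=1038.8506
7. ⊥bis P1·P6 via (27.475,45.435): [(25.0273, 39.8733) (48.7219, 8.0251) (67.5656, 29.1166) (61.9179, 39.3503) (39.7351, 56.0168)]  |A|=1038.8506
8. ⊥bis P1·P7 via (58.73,29.87): [(25.0273, 39.8733) (47.0725, 10.2421) (63.0944, 37.2184) (61.9179, 39.3503) (39.7351, 56.0168)]  |A|=875.3561
9. canonical 5-gon: [(25.0273, 39.8733) (47.0725, 10.2421) (63.0944, 37.2184) (61.9179, 39.3503) (39.7351, 56.0168)]
10. shoelace: 875.3561

Area of P1's cell: 875.3561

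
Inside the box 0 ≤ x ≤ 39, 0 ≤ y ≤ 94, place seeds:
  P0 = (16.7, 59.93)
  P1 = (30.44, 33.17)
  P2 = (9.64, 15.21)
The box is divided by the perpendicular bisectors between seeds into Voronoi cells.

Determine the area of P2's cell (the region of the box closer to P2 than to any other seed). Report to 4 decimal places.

Area of P2's cell: 937.7787

1. box [0,39]×[0,94]: [(0, 0) (39, 0) (39, 94) (0, 94)]
2. ⊥bis P2·P0 via (13.17,37.57): [(0, 39.6492) (0, 0) (39, 0) (39, 33.4922)]  |A|=1426.2563
3. ⊥bis P2·P1 via (20.04,24.19): [(7.7477, 38.426) (0, 39.6492) (0, 0) (39, 0) (39, 2.2319)]  |A|=937.7787
4. canonical 5-gon: [(7.7477, 38.426) (0, 39.6492) (0, 0) (39, 0) (39, 2.2319)]
5. shoelace: 937.7787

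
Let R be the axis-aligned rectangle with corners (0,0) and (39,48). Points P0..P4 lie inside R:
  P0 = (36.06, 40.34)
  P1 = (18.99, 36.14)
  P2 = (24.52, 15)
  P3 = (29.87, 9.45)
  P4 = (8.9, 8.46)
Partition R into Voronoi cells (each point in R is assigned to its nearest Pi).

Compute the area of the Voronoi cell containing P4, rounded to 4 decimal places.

Area of P4's cell: 408.4718

1. box [0,39]×[0,48]: [(0, 0) (39, 0) (39, 48) (0, 48)]
2. ⊥bis P4·P0 via (22.48,24.4): [(0, 43.5517) (0, 0) (39, 0) (39, 10.3259)]  |A|=1050.613
3. ⊥bis P4·P1 via (13.945,22.3): [(33.1714, 15.2915) (0, 27.3833) (0, 0) (39, 0) (39, 10.3259)]  |A|=782.4483
4. ⊥bis P4·P2 via (16.71,11.73): [(11.9853, 23.0144) (0, 27.3833) (0, 0) (21.6213, 0)]  |A|=412.8984
5. ⊥bis P4·P3 via (19.385,8.955): [(19.5773, 4.8818) (11.9853, 23.0144) (0, 27.3833) (0, 0) (19.8078, 0)]  |A|=408.4718
6. canonical 5-gon: [(19.5773, 4.8818) (11.9853, 23.0144) (0, 27.3833) (0, 0) (19.8078, 0)]
7. shoelace: 408.4718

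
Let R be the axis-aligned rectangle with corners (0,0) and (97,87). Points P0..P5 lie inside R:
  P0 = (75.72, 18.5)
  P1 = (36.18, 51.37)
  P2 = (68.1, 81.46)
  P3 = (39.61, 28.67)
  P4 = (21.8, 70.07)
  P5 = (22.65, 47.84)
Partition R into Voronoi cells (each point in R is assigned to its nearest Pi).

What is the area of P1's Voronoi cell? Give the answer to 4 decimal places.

1. box [0,97]×[0,87]: [(0, 0) (97, 0) (97, 87) (0, 87)]
2. ⊥bis P1·P0 via (55.95,34.935): [(0, 0) (26.9082, 0) (97, 84.3149) (97, 87) (0, 87)]  |A|=5484.1081
3. ⊥bis P1·P2 via (52.14,66.415): [(0, 0) (26.9082, 0) (68.0708, 49.5153) (32.7352, 87) (0, 87)]  |A|=4240.7962
4. ⊥bis P1·P3 via (37.895,40.02): [(0, 34.294) (63.3782, 43.8705) (68.0708, 49.5153) (32.7352, 87) (0, 87)]  |A|=2563.8112
5. ⊥bis P1·P4 via (28.99,60.72): [(0, 38.4272) (0, 34.294) (63.3782, 43.8705) (68.0708, 49.5153) (45.5234, 73.434)]  |A|=1236.1662
6. ⊥bis P1·P5 via (29.415,49.605): [(26.9286, 59.1349) (32.1425, 39.1508) (63.3782, 43.8705) (68.0708, 49.5153) (45.5234, 73.434)]  |A|=846.686
7. canonical 5-gon: [(26.9286, 59.1349) (32.1425, 39.1508) (63.3782, 43.8705) (68.0708, 49.5153) (45.5234, 73.434)]
8. shoelace: 846.686

Area of P1's cell: 846.6860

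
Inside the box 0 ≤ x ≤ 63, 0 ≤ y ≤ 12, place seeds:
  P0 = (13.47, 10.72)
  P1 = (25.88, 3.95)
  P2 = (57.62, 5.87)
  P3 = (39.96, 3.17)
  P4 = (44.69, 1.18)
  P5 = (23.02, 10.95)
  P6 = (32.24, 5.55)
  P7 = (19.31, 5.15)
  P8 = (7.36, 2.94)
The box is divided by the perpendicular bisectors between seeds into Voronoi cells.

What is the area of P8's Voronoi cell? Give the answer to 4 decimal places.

1. box [0,63]×[0,12]: [(0, 0) (63, 0) (63, 12) (0, 12)]
2. ⊥bis P8·P0 via (10.415,6.83): [(0, 0) (19.1118, 0) (3.8319, 12) (0, 12)]  |A|=137.6623
3. ⊥bis P8·P1 via (16.62,3.445): [(0, 0) (16.8079, 0) (16.7048, 1.8903) (3.8319, 12) (0, 12)]  |A|=135.4847
4. ⊥bis P8·P2 via (32.49,4.405): [(0, 0) (16.8079, 0) (16.7048, 1.8903) (3.8319, 12) (0, 12)]  |A|=135.4847
5. ⊥bis P8·P3 via (23.66,3.055): [(0, 0) (16.8079, 0) (16.7048, 1.8903) (3.8319, 12) (0, 12)]  |A|=135.4847
6. ⊥bis P8·P4 via (26.025,2.06): [(0, 0) (16.8079, 0) (16.7048, 1.8903) (3.8319, 12) (0, 12)]  |A|=135.4847
7. ⊥bis P8·P5 via (15.19,6.945): [(0, 0) (16.8079, 0) (16.7048, 1.8903) (3.8319, 12) (0, 12)]  |A|=135.4847
8. ⊥bis P8·P6 via (19.8,4.245): [(0, 0) (16.8079, 0) (16.7048, 1.8903) (3.8319, 12) (0, 12)]  |A|=135.4847
9. ⊥bis P8·P7 via (13.335,4.045): [(0, 0) (14.0831, 0) (13.2286, 4.6204) (3.8319, 12) (0, 12)]  |A|=126.0451
10. canonical 5-gon: [(0, 0) (14.0831, 0) (13.2286, 4.6204) (3.8319, 12) (0, 12)]
11. shoelace: 126.0451

Area of P8's cell: 126.0451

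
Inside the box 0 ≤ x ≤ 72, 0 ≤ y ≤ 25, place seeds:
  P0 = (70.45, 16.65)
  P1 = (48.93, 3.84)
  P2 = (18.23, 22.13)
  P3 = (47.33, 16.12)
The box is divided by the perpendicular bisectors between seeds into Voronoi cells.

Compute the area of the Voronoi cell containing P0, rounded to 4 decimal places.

Area of P0's cell: 288.3536

1. box [0,72]×[0,25]: [(0, 0) (72, 0) (72, 25) (0, 25)]
2. ⊥bis P0·P1 via (59.69,10.245): [(65.7884, 0) (72, 0) (72, 25) (50.9069, 25)]  |A|=341.3078
3. ⊥bis P0·P2 via (44.34,19.39): [(65.7884, 0) (72, 0) (72, 25) (50.9069, 25)]  |A|=341.3078
4. ⊥bis P0·P3 via (58.89,16.385): [(59.0043, 11.3969) (65.7884, 0) (72, 0) (72, 25) (58.6925, 25)]  |A|=288.3536
5. canonical 5-gon: [(59.0043, 11.3969) (65.7884, 0) (72, 0) (72, 25) (58.6925, 25)]
6. shoelace: 288.3536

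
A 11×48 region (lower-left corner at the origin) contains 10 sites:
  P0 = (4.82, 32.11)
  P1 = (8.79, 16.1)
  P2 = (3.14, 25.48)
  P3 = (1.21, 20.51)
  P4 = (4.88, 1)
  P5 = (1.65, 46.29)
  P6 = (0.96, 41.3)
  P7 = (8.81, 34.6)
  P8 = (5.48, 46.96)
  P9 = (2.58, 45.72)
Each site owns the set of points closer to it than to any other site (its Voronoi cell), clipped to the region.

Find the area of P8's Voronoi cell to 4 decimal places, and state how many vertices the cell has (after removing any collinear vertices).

1. box [0,11]×[0,48]: [(0, 0) (11, 0) (11, 48) (0, 48)]
2. ⊥bis P8·P0 via (5.15,39.535): [(0, 39.7639) (11, 39.275) (11, 48) (0, 48)]  |A|=93.2861
3. ⊥bis P8·P1 via (7.135,31.53): [(0, 39.7639) (11, 39.275) (11, 48) (0, 48)]  |A|=93.2861
4. ⊥bis P8·P2 via (4.31,36.22): [(0, 39.7639) (11, 39.275) (11, 48) (0, 48)]  |A|=93.2861
5. ⊥bis P8·P3 via (3.345,33.735): [(0, 39.7639) (11, 39.275) (11, 48) (0, 48)]  |A|=93.2861
6. ⊥bis P8·P4 via (5.18,23.98): [(0, 39.7639) (11, 39.275) (11, 48) (0, 48)]  |A|=93.2861
7. ⊥bis P8·P5 via (3.565,46.625): [(4.8026, 39.5504) (11, 39.275) (11, 48) (3.3245, 48)]  |A|=59.4637
8. ⊥bis P8·P6 via (3.22,44.13): [(4.1284, 43.4046) (9.1993, 39.355) (11, 39.275) (11, 48) (3.3245, 48)]  |A|=51.0568
9. ⊥bis P8·P7 via (7.145,40.78): [(4.1284, 43.4046) (7.3468, 40.8344) (11, 41.8186) (11, 48) (3.3245, 48)]  |A|=45.1528
10. ⊥bis P8·P9 via (4.03,46.34): [(3.3274, 47.9831) (5.885, 42.0018) (7.3468, 40.8344) (11, 41.8186) (11, 48) (3.3245, 48)]  |A|=41.6933
11. canonical 6-gon: [(3.3274, 47.9831) (5.885, 42.0018) (7.3468, 40.8344) (11, 41.8186) (11, 48) (3.3245, 48)]
12. shoelace: 41.6933

Area of P8's cell: 41.6933 (6 vertices)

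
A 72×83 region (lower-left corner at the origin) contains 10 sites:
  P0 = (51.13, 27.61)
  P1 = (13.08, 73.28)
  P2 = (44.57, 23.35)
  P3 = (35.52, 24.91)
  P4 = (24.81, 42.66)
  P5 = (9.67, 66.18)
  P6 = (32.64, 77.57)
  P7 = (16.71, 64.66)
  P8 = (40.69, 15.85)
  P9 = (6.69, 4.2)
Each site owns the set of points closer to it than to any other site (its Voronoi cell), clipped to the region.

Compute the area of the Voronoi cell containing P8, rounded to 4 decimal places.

1. box [0,72]×[0,83]: [(0, 0) (72, 0) (72, 83) (0, 83)]
2. ⊥bis P8·P0 via (45.91,21.73): [(0, 62.4868) (0, 0) (70.3875, 0)]  |A|=2199.1452
3. ⊥bis P8·P1 via (26.885,44.565): [(22.5405, 42.4764) (0, 31.6398) (0, 0) (70.3875, 0)]  |A|=1851.4907
4. ⊥bis P8·P2 via (42.63,19.6): [(56.2411, 12.5585) (10.0333, 36.4634) (0, 31.6398) (0, 0) (70.3875, 0)]  |A|=1563.0752
5. ⊥bis P8·P3 via (38.105,20.38): [(56.2411, 12.5585) (39.5397, 21.1987) (2.3907, 0) (70.3875, 0)]  |A|=764.4802
6. ⊥bis P8·P4 via (32.75,29.255): [(56.2411, 12.5585) (39.5397, 21.1987) (2.3907, 0) (70.3875, 0)]  |A|=764.4802
7. ⊥bis P8·P5 via (25.18,41.015): [(56.2411, 12.5585) (39.5397, 21.1987) (2.3907, 0) (70.3875, 0)]  |A|=764.4802
8. ⊥bis P8·P6 via (36.665,46.71): [(56.2411, 12.5585) (39.5397, 21.1987) (2.3907, 0) (70.3875, 0)]  |A|=764.4802
9. ⊥bis P8·P7 via (28.7,40.255): [(56.2411, 12.5585) (39.5397, 21.1987) (2.3907, 0) (70.3875, 0)]  |A|=764.4802
10. ⊥bis P8·P9 via (23.69,10.025): [(56.2411, 12.5585) (39.5397, 21.1987) (23.0797, 11.806) (27.125, 0) (70.3875, 0)]  |A|=618.4737
11. canonical 5-gon: [(56.2411, 12.5585) (39.5397, 21.1987) (23.0797, 11.806) (27.125, 0) (70.3875, 0)]
12. shoelace: 618.4737

Area of P8's cell: 618.4737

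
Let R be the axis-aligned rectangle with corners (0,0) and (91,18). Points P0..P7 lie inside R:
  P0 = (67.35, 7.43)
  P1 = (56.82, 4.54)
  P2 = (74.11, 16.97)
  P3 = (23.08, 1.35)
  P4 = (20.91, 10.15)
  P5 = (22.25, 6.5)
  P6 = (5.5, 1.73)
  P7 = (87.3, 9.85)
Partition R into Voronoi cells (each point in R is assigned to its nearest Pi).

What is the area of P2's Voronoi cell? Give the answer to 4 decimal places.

Area of P2's cell: 109.1525

1. box [0,91]×[0,18]: [(0, 0) (91, 0) (91, 18) (0, 18)]
2. ⊥bis P2·P0 via (70.73,12.2): [(87.9472, 0) (91, 0) (91, 18) (62.5448, 18)]  |A|=283.5724
3. ⊥bis P2·P1 via (65.465,10.755): [(87.9472, 0) (91, 0) (91, 18) (62.5448, 18)]  |A|=283.5724
4. ⊥bis P2·P3 via (48.595,9.16): [(87.9472, 0) (91, 0) (91, 18) (62.5448, 18)]  |A|=283.5724
5. ⊥bis P2·P4 via (47.51,13.56): [(87.9472, 0) (91, 0) (91, 18) (62.5448, 18)]  |A|=283.5724
6. ⊥bis P2·P5 via (48.18,11.735): [(87.9472, 0) (91, 0) (91, 18) (62.5448, 18)]  |A|=283.5724
7. ⊥bis P2·P6 via (39.805,9.35): [(87.9472, 0) (91, 0) (91, 18) (62.5448, 18)]  |A|=283.5724
8. ⊥bis P2·P7 via (80.705,13.41): [(77.4727, 7.4221) (83.1827, 18) (62.5448, 18)]  |A|=109.1525
9. canonical 3-gon: [(77.4727, 7.4221) (83.1827, 18) (62.5448, 18)]
10. shoelace: 109.1525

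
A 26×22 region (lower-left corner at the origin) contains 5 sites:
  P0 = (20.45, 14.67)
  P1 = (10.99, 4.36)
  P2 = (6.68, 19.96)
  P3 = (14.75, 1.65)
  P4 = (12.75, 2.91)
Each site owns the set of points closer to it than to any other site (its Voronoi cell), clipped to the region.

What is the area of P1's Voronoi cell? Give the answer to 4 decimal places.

1. box [0,26]×[0,22]: [(0, 0) (26, 0) (26, 22) (0, 22)]
2. ⊥bis P1·P0 via (15.72,9.515): [(0, 0) (26, 0) (26, 0.0825) (2.1132, 22) (0, 22)]  |A|=310.2308
3. ⊥bis P1·P2 via (8.835,12.16): [(0, 9.719) (0, 0) (26, 0) (26, 0.0825) (11.9111, 13.0099)]  |A|=227.592
4. ⊥bis P1·P3 via (12.87,3.005): [(0, 9.719) (0, 0) (10.7042, 0) (16.8288, 8.4976) (11.9111, 13.0099)]  |A|=162.2244
5. ⊥bis P1·P4 via (11.87,3.635): [(0, 9.719) (0, 0) (8.8753, 0) (16.2863, 8.9954) (11.9111, 13.0099)]  |A|=150.169
6. canonical 5-gon: [(0, 9.719) (0, 0) (8.8753, 0) (16.2863, 8.9954) (11.9111, 13.0099)]
7. shoelace: 150.169

Area of P1's cell: 150.1690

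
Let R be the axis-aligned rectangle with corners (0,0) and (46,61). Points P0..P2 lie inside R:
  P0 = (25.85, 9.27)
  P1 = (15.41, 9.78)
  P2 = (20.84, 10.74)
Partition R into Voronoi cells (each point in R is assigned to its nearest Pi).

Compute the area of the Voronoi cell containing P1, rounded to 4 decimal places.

1. box [0,46]×[0,61]: [(0, 0) (46, 0) (46, 61) (0, 61)]
2. ⊥bis P1·P0 via (20.63,9.525): [(0, 0) (20.1647, 0) (23.1446, 61) (0, 61)]  |A|=1320.9331
3. ⊥bis P1·P2 via (18.125,10.26): [(0, 0) (19.9389, 0) (9.1544, 61) (0, 61)]  |A|=887.3461
4. canonical 4-gon: [(0, 0) (19.9389, 0) (9.1544, 61) (0, 61)]
5. shoelace: 887.3461

Area of P1's cell: 887.3461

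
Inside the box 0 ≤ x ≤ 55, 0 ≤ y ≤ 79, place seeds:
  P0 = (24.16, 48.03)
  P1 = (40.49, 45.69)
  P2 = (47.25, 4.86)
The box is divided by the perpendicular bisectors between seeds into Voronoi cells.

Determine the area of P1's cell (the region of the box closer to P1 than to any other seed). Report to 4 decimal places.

Area of P1's cell: 1185.4997

1. box [0,55]×[0,79]: [(0, 0) (55, 0) (55, 79) (0, 79)]
2. ⊥bis P1·P0 via (32.325,46.86): [(25.6102, 0) (55, 0) (55, 79) (36.9305, 79)]  |A|=1874.6422
3. ⊥bis P1·P2 via (43.87,25.275): [(28.8763, 22.7926) (55, 27.1177) (55, 79) (36.9305, 79)]  |A|=1185.4997
4. canonical 4-gon: [(28.8763, 22.7926) (55, 27.1177) (55, 79) (36.9305, 79)]
5. shoelace: 1185.4997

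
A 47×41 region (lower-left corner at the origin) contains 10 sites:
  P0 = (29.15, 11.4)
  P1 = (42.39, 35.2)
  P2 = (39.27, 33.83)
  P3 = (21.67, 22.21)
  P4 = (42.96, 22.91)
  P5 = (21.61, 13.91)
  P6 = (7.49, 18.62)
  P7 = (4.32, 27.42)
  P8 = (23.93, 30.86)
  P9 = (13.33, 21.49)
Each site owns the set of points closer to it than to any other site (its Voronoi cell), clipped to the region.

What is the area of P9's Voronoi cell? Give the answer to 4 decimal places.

1. box [0,47]×[0,41]: [(0, 0) (47, 0) (47, 41) (0, 41)]
2. ⊥bis P9·P0 via (21.24,16.445): [(0, 0) (10.7514, 0) (36.9012, 41) (0, 41)]  |A|=976.8775
3. ⊥bis P9·P1 via (27.86,28.345): [(0, 0) (10.7514, 0) (28.2724, 27.471) (21.8896, 41) (0, 41)]  |A|=875.3312
4. ⊥bis P9·P2 via (26.3,27.66): [(0, 0) (10.7514, 0) (27.1941, 25.7804) (19.954, 41) (0, 41)]  |A|=847.9129
5. ⊥bis P9·P3 via (17.5,21.85): [(0, 0) (10.7514, 0) (18.3569, 11.9246) (15.8468, 41) (0, 41)]  |A|=670.7943
6. ⊥bis P9·P4 via (28.145,22.2): [(0, 0) (10.7514, 0) (18.3569, 11.9246) (15.8468, 41) (0, 41)]  |A|=670.7943
7. ⊥bis P9·P5 via (17.47,17.7): [(0, 0) (1.2664, 0) (17.8248, 18.0876) (15.8468, 41) (0, 41)]  |A|=558.4054
8. ⊥bis P9·P6 via (10.41,20.055): [(13.6292, 13.5045) (17.8248, 18.0876) (15.8468, 41) (0.1168, 41)]  |A|=268.8503
9. ⊥bis P9·P7 via (8.825,24.455): [(8.4945, 23.9528) (13.6292, 13.5045) (17.8248, 18.0876) (16.2952, 35.8052)]  |A|=111.8552
10. ⊥bis P9·P8 via (18.63,26.175): [(13.6585, 31.7991) (8.4945, 23.9528) (13.6292, 13.5045) (17.8248, 18.0876) (16.9639, 28.0598)]  |A|=100.3047
11. canonical 5-gon: [(13.6585, 31.7991) (8.4945, 23.9528) (13.6292, 13.5045) (17.8248, 18.0876) (16.9639, 28.0598)]
12. shoelace: 100.3047

Area of P9's cell: 100.3047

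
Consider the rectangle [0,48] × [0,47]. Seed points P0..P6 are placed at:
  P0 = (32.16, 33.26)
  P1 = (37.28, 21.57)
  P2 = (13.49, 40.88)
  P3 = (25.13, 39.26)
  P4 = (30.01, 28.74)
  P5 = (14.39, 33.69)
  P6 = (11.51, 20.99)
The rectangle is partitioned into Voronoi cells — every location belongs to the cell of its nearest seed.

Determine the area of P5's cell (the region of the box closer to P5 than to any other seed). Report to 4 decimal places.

Area of P5's cell: 187.8877

1. box [0,48]×[0,47]: [(0, 0) (48, 0) (48, 47) (0, 47)]
2. ⊥bis P5·P0 via (23.275,33.475): [(0, 0) (22.465, 0) (23.6023, 47) (0, 47)]  |A|=1082.5803
3. ⊥bis P5·P1 via (25.835,27.63): [(0, 0) (11.2052, 0) (23.0042, 22.2837) (23.6023, 47) (0, 47)]  |A|=957.1259
4. ⊥bis P5·P2 via (13.94,37.285): [(0, 35.5401) (0, 0) (11.2052, 0) (23.0042, 22.2837) (23.3958, 38.4686)]  |A|=722.3887
5. ⊥bis P5·P3 via (19.76,36.475): [(19.0107, 37.9197) (0, 35.5401) (0, 0) (11.2052, 0) (23.0042, 22.2837) (23.1877, 29.8658)]  |A|=703.5838
6. ⊥bis P5·P4 via (22.2,31.215): [(22.3092, 31.5596) (19.0107, 37.9197) (0, 35.5401) (0, 0) (11.2052, 0) (13.9517, 5.187)]  |A|=652.1721
7. ⊥bis P5·P6 via (12.95,27.34): [(20.4342, 25.6428) (22.3092, 31.5596) (19.0107, 37.9197) (0, 35.5401) (0, 30.2767)]  |A|=187.8877
8. canonical 5-gon: [(20.4342, 25.6428) (22.3092, 31.5596) (19.0107, 37.9197) (0, 35.5401) (0, 30.2767)]
9. shoelace: 187.8877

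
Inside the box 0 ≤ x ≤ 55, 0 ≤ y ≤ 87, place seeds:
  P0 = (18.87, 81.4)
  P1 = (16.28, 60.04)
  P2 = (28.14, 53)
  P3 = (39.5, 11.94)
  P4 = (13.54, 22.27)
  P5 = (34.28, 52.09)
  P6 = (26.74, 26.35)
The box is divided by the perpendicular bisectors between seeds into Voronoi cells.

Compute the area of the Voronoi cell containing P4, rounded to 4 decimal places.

1. box [0,55]×[0,87]: [(0, 0) (55, 0) (55, 87) (0, 87)]
2. ⊥bis P4·P0 via (16.205,51.835): [(0, 53.2957) (0, 0) (55, 0) (55, 48.338)]  |A|=2794.9275
3. ⊥bis P4·P1 via (14.91,41.155): [(0, 42.2366) (0, 0) (55, 0) (55, 38.2467)]  |A|=2213.2917
4. ⊥bis P4·P2 via (20.84,37.635): [(13.1646, 41.2816) (0, 42.2366) (0, 0) (55, 0) (55, 21.4054)]  |A|=1861.0104
5. ⊥bis P4·P3 via (26.52,17.105): [(32.4873, 32.1013) (13.1646, 41.2816) (0, 42.2366) (0, 0) (19.7136, 0)]  |A|=1053.6943
6. ⊥bis P4·P5 via (23.91,37.18): [(32.2109, 31.4067) (28.4634, 34.0131) (13.1646, 41.2816) (0, 42.2366) (0, 0) (19.7136, 0)]  |A|=1052.0325
7. ⊥bis P4·P6 via (20.14,24.31): [(24.1826, 11.231) (15.1919, 40.3184) (13.1646, 41.2816) (0, 42.2366) (0, 0) (19.7136, 0)]  |A|=839.0938
8. canonical 6-gon: [(24.1826, 11.231) (15.1919, 40.3184) (13.1646, 41.2816) (0, 42.2366) (0, 0) (19.7136, 0)]
9. shoelace: 839.0938

Area of P4's cell: 839.0938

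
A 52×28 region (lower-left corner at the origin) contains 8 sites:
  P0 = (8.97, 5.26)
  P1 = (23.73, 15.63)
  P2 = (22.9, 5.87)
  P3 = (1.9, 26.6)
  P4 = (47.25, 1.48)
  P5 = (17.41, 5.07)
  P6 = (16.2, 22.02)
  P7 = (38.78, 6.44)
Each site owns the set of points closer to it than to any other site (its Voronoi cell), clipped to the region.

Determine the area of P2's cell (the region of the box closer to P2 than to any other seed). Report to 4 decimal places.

1. box [0,52]×[0,28]: [(0, 0) (52, 0) (52, 28) (0, 28)]
2. ⊥bis P2·P0 via (15.935,5.565): [(16.1787, 0) (52, 0) (52, 28) (14.9526, 28)]  |A|=1020.1624
3. ⊥bis P2·P1 via (23.315,10.75): [(15.6795, 11.3993) (16.1787, 0) (52, 0) (52, 8.3106)]  |A|=355.0919
4. ⊥bis P2·P3 via (12.4,16.235): [(15.6795, 11.3993) (16.1787, 0) (52, 0) (52, 8.3106)]  |A|=355.0919
5. ⊥bis P2·P4 via (35.075,3.675): [(36.1537, 9.6582) (15.6795, 11.3993) (16.1787, 0) (34.4124, 0)]  |A|=204.3139
6. ⊥bis P2·P5 via (20.155,5.47): [(36.1537, 9.6582) (19.3363, 11.0884) (20.9521, 0) (34.4124, 0)]  |A|=157.0845
7. ⊥bis P2·P6 via (19.55,13.945): [(36.1537, 9.6582) (19.3363, 11.0884) (20.9521, 0) (34.4124, 0)]  |A|=157.0845
8. ⊥bis P2·P7 via (30.84,6.155): [(30.6976, 10.1222) (19.3363, 11.0884) (20.9521, 0) (31.0609, 0)]  |A|=113.3703
9. canonical 4-gon: [(30.6976, 10.1222) (19.3363, 11.0884) (20.9521, 0) (31.0609, 0)]
10. shoelace: 113.3703

Area of P2's cell: 113.3703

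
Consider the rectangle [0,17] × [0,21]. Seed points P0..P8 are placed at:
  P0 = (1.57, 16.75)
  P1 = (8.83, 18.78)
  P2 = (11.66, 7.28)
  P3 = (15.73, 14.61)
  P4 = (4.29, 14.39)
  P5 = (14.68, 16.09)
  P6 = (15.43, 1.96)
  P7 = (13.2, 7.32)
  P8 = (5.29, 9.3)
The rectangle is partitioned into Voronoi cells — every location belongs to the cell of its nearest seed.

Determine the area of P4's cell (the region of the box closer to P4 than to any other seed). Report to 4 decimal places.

1. box [0,17]×[0,21]: [(0, 0) (17, 0) (17, 21) (0, 21)]
2. ⊥bis P4·P0 via (2.93,15.57): [(0, 12.1931) (0, 0) (17, 0) (17, 21) (7.6413, 21)]  |A|=323.3516
3. ⊥bis P4·P1 via (6.56,16.585): [(5.1109, 18.0836) (0, 12.1931) (0, 0) (17, 0) (17, 5.7883)]  |A|=219.2781
4. ⊥bis P4·P2 via (7.975,10.835): [(10.0451, 12.9808) (5.1109, 18.0836) (0, 12.1931) (0, 2.5684)]  |A|=75.913
5. ⊥bis P4·P3 via (10.01,14.5): [(10.0393, 12.9748) (10.0391, 12.987) (5.1109, 18.0836) (0, 12.1931) (0, 2.5684)]  |A|=75.913
6. ⊥bis P4·P5 via (9.485,15.24): [(9.8823, 12.812) (9.8159, 13.2179) (5.1109, 18.0836) (0, 12.1931) (0, 2.5684)]  |A|=75.8743
7. ⊥bis P4·P6 via (9.86,8.175): [(9.8823, 12.812) (9.8159, 13.2179) (5.1109, 18.0836) (0, 12.1931) (0, 2.5684)]  |A|=75.8743
8. ⊥bis P4·P7 via (8.745,10.855): [(9.8823, 12.812) (9.8159, 13.2179) (5.1109, 18.0836) (0, 12.1931) (0, 2.5684)]  |A|=75.8743
9. ⊥bis P4·P8 via (4.79,11.845): [(9.877, 12.8444) (9.8159, 13.2179) (5.1109, 18.0836) (0, 12.1931) (0, 10.9039)]  |A|=34.5221
10. canonical 5-gon: [(9.877, 12.8444) (9.8159, 13.2179) (5.1109, 18.0836) (0, 12.1931) (0, 10.9039)]
11. shoelace: 34.5221

Area of P4's cell: 34.5221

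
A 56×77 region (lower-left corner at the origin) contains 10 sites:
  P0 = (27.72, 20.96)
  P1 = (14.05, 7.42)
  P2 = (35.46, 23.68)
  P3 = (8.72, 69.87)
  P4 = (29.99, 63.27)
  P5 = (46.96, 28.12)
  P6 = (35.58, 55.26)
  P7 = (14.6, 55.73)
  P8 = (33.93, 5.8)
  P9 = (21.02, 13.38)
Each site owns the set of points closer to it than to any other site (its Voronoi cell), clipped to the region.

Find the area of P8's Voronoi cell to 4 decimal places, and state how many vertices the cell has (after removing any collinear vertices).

1. box [0,56]×[0,77]: [(0, 0) (56, 0) (56, 77) (0, 77)]
2. ⊥bis P8·P0 via (30.825,13.38): [(0, 0.7531) (0, 0) (56, 0) (56, 23.6925)]  |A|=684.4764
3. ⊥bis P8·P1 via (23.99,6.61): [(24.3247, 10.7173) (23.4514, 0) (56, 0) (56, 23.6925)]  |A|=549.6492
4. ⊥bis P8·P2 via (34.695,14.74): [(34.2401, 14.7789) (24.3247, 10.7173) (23.4514, 0) (56, 0) (56, 12.9169)]  |A|=432.4119
5. ⊥bis P8·P3 via (21.325,37.835): [(34.2401, 14.7789) (24.3247, 10.7173) (23.4514, 0) (56, 0) (56, 12.9169)]  |A|=432.4119
6. ⊥bis P8·P4 via (31.96,34.535): [(34.2401, 14.7789) (24.3247, 10.7173) (23.4514, 0) (56, 0) (56, 12.9169)]  |A|=432.4119
7. ⊥bis P8·P5 via (40.445,16.96): [(45.8885, 13.7822) (34.2401, 14.7789) (24.3247, 10.7173) (23.4514, 0) (56, 0) (56, 7.8793)]  |A|=406.943
8. ⊥bis P8·P6 via (34.755,30.53): [(45.8885, 13.7822) (34.2401, 14.7789) (24.3247, 10.7173) (23.4514, 0) (56, 0) (56, 7.8793)]  |A|=406.943
9. ⊥bis P8·P7 via (24.265,30.765): [(45.8885, 13.7822) (34.2401, 14.7789) (24.3247, 10.7173) (23.4514, 0) (56, 0) (56, 7.8793)]  |A|=406.943
10. ⊥bis P8·P9 via (27.475,9.59): [(45.8885, 13.7822) (34.2401, 14.7789) (29.3441, 12.7734) (23.7103, 3.1782) (23.4514, 0) (56, 0) (56, 7.8793)]  |A|=388.6537
11. canonical 7-gon: [(45.8885, 13.7822) (34.2401, 14.7789) (29.3441, 12.7734) (23.7103, 3.1782) (23.4514, 0) (56, 0) (56, 7.8793)]
12. shoelace: 388.6537

Area of P8's cell: 388.6537 (7 vertices)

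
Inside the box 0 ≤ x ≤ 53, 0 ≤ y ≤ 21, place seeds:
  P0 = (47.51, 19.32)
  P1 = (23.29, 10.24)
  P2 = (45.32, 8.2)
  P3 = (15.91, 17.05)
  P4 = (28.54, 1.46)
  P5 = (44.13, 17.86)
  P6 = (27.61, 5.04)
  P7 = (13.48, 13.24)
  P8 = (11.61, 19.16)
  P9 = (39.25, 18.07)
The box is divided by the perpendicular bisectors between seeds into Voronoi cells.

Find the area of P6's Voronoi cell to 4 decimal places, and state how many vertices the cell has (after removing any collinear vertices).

Area of P6's cell: 94.3123 (4 vertices)

1. box [0,53]×[0,21]: [(0, 0) (53, 0) (53, 21) (0, 21)]
2. ⊥bis P6·P0 via (37.56,12.18): [(0, 0) (46.3002, 0) (31.2309, 21) (0, 21)]  |A|=814.0765
3. ⊥bis P6·P1 via (25.45,7.64): [(16.2537, 0) (46.3002, 0) (35.0781, 15.6387)]  |A|=234.9443
4. ⊥bis P6·P2 via (36.465,6.62): [(34.8845, 15.4779) (16.2537, 0) (37.6462, 0)]  |A|=165.5553
5. ⊥bis P6·P3 via (21.76,11.045): [(34.8845, 15.4779) (16.2537, 0) (37.6462, 0)]  |A|=165.5553
6. ⊥bis P6·P4 via (28.075,3.25): [(36.668, 5.4823) (34.8845, 15.4779) (16.5674, 0.2606)]  |A|=105.1156
7. ⊥bis P6·P5 via (35.87,11.45): [(36.668, 5.4823) (35.5235, 11.8965) (33.5832, 14.3968) (16.5674, 0.2606)]  |A|=102.44
8. ⊥bis P6·P7 via (20.545,9.14): [(36.668, 5.4823) (35.5235, 11.8965) (33.5832, 14.3968) (16.5674, 0.2606)]  |A|=102.44
9. ⊥bis P6·P8 via (19.61,12.1): [(36.668, 5.4823) (35.5235, 11.8965) (33.5832, 14.3968) (16.5674, 0.2606)]  |A|=102.44
10. ⊥bis P6·P9 via (33.43,11.555): [(36.668, 5.4823) (35.993, 9.2654) (31.8555, 12.9615) (16.5674, 0.2606)]  |A|=94.3123
11. canonical 4-gon: [(36.668, 5.4823) (35.993, 9.2654) (31.8555, 12.9615) (16.5674, 0.2606)]
12. shoelace: 94.3123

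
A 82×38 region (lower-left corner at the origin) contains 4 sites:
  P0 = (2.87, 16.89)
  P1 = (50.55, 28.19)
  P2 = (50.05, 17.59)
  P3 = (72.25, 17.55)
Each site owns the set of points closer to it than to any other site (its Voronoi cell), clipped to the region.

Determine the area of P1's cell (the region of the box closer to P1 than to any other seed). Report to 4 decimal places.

Area of P1's cell: 598.0739

1. box [0,82]×[0,38]: [(0, 0) (82, 0) (82, 38) (0, 38)]
2. ⊥bis P1·P0 via (26.71,22.54): [(32.0519, 0) (82, 0) (82, 38) (23.046, 38)]  |A|=2069.1392
3. ⊥bis P1·P2 via (50.3,22.89): [(26.3594, 24.0193) (82, 21.3947) (82, 38) (23.046, 38)]  |A|=874.0735
4. ⊥bis P1·P3 via (61.4,22.87): [(26.3594, 24.0193) (61.1587, 22.3778) (68.8186, 38) (23.046, 38)]  |A|=598.0739
5. canonical 4-gon: [(26.3594, 24.0193) (61.1587, 22.3778) (68.8186, 38) (23.046, 38)]
6. shoelace: 598.0739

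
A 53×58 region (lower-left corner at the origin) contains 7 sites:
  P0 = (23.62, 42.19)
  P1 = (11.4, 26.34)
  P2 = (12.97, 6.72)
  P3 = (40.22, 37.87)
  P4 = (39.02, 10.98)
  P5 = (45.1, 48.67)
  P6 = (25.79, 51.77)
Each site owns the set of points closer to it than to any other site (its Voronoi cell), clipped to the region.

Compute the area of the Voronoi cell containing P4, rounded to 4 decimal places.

1. box [0,53]×[0,58]: [(0, 0) (53, 0) (53, 58) (0, 58)]
2. ⊥bis P4·P0 via (31.32,26.585): [(0, 11.1307) (0, 0) (53, 0) (53, 37.2826)]  |A|=1282.953
3. ⊥bis P4·P1 via (25.21,18.66): [(28.9733, 25.4271) (14.8328, 0) (53, 0) (53, 37.2826)]  |A|=933.1286
4. ⊥bis P4·P2 via (25.995,8.85): [(28.9733, 25.4271) (24.5769, 17.5216) (27.4423, 0) (53, 0) (53, 37.2826)]  |A|=822.6599
5. ⊥bis P4·P3 via (39.62,24.425): [(28.6873, 24.9129) (24.5769, 17.5216) (27.4423, 0) (53, 0) (53, 23.8279)]  |A|=654.6182
6. ⊥bis P4·P5 via (42.06,29.825): [(28.6873, 24.9129) (24.5769, 17.5216) (27.4423, 0) (53, 0) (53, 23.8279)]  |A|=654.6182
7. ⊥bis P4·P6 via (32.405,31.375): [(28.6873, 24.9129) (24.5769, 17.5216) (27.4423, 0) (53, 0) (53, 23.8279)]  |A|=654.6182
8. canonical 5-gon: [(28.6873, 24.9129) (24.5769, 17.5216) (27.4423, 0) (53, 0) (53, 23.8279)]
9. shoelace: 654.6182

Area of P4's cell: 654.6182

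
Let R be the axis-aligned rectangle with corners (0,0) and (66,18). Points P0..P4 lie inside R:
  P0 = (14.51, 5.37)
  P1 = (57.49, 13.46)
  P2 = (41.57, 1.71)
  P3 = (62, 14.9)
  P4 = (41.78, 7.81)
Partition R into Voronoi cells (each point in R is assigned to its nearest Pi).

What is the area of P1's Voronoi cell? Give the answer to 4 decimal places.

1. box [0,66]×[0,18]: [(0, 0) (66, 0) (66, 18) (0, 18)]
2. ⊥bis P1·P0 via (36,9.415): [(37.7722, 0) (66, 0) (66, 18) (34.3841, 18)]  |A|=538.5939
3. ⊥bis P1·P2 via (49.53,7.585): [(55.1282, 0) (66, 0) (66, 18) (41.843, 18)]  |A|=315.2585
4. ⊥bis P1·P3 via (59.745,14.18): [(55.1282, 0) (64.2725, 0) (58.5253, 18) (41.843, 18)]  |A|=232.4392
5. ⊥bis P1·P4 via (49.635,10.635): [(51.8742, 4.4089) (55.1282, 0) (64.2725, 0) (58.5253, 18) (46.9862, 18)]  |A|=197.4884
6. canonical 5-gon: [(51.8742, 4.4089) (55.1282, 0) (64.2725, 0) (58.5253, 18) (46.9862, 18)]
7. shoelace: 197.4884

Area of P1's cell: 197.4884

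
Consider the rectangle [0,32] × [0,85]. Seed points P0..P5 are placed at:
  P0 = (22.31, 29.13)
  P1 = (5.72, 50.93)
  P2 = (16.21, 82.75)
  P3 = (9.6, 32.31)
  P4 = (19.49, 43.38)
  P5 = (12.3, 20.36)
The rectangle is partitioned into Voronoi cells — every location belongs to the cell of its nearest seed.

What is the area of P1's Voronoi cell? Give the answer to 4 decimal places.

1. box [0,32]×[0,85]: [(0, 0) (32, 0) (32, 85) (0, 85)]
2. ⊥bis P1·P0 via (14.015,40.03): [(0, 29.3645) (32, 53.7168) (32, 85) (0, 85)]  |A|=1390.7007
3. ⊥bis P1·P2 via (10.965,66.84): [(0, 70.4548) (0, 29.3645) (32, 53.7168) (32, 59.9055)]  |A|=756.4648
4. ⊥bis P1·P3 via (7.66,41.62): [(0, 70.4548) (0, 40.0238) (19.2884, 44.0431) (32, 53.7168) (32, 59.9055)]  |A|=653.6637
5. ⊥bis P1·P4 via (12.605,47.155): [(21.4948, 63.3687) (0, 70.4548) (0, 40.0238) (9.8166, 42.0694)]  |A|=419.6533
6. ⊥bis P1·P5 via (9.01,35.645): [(21.4948, 63.3687) (0, 70.4548) (0, 40.0238) (9.8166, 42.0694)]  |A|=419.6533
7. canonical 4-gon: [(21.4948, 63.3687) (0, 70.4548) (0, 40.0238) (9.8166, 42.0694)]
8. shoelace: 419.6533

Area of P1's cell: 419.6533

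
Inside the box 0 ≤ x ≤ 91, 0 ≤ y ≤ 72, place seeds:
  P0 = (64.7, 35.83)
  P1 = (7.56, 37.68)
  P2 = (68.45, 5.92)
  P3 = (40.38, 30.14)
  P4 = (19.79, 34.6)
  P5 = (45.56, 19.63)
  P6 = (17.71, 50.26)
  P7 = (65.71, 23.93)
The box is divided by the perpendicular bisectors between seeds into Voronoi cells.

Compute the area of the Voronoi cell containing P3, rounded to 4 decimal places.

Area of P3's cell: 580.3599

1. box [0,91]×[0,72]: [(0, 0) (91, 0) (91, 72) (0, 72)]
2. ⊥bis P3·P0 via (52.54,32.985): [(0, 0) (60.2573, 0) (43.4119, 72) (0, 72)]  |A|=3732.0911
3. ⊥bis P3·P1 via (23.97,33.91): [(16.1796, 0) (60.2573, 0) (43.4119, 72) (32.7207, 72)]  |A|=1971.6802
4. ⊥bis P3·P2 via (54.415,18.03): [(16.1796, 0) (38.8579, 0) (55.6925, 19.5106) (43.4119, 72) (32.7207, 72)]  |A|=1762.9231
5. ⊥bis P3·P4 via (30.085,32.37): [(23.0733, 0) (38.8579, 0) (55.6925, 19.5106) (43.4119, 72) (38.6693, 72)]  |A|=1300.6009
6. ⊥bis P3·P5 via (42.97,24.885): [(26.7299, 16.8808) (53.2497, 29.9515) (43.4119, 72) (38.6693, 72)]  |A|=752.5584
7. ⊥bis P3·P6 via (29.045,40.2): [(32.6644, 44.2781) (26.7299, 16.8808) (53.2497, 29.9515) (46.3026, 59.6448)]  |A|=580.3599
8. ⊥bis P3·P7 via (53.045,27.035): [(32.6644, 44.2781) (26.7299, 16.8808) (53.2497, 29.9515) (46.3026, 59.6448)]  |A|=580.3599
9. canonical 4-gon: [(32.6644, 44.2781) (26.7299, 16.8808) (53.2497, 29.9515) (46.3026, 59.6448)]
10. shoelace: 580.3599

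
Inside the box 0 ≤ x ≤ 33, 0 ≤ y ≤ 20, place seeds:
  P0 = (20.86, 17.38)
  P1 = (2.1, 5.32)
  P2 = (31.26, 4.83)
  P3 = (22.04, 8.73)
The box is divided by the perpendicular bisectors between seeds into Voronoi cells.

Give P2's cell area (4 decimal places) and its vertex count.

Area of P2's cell: 92.5045 (4 vertices)

1. box [0,33]×[0,20]: [(0, 0) (33, 0) (33, 20) (0, 20)]
2. ⊥bis P2·P0 via (26.06,11.105): [(12.6593, 0) (33, 0) (33, 16.8561)]  |A|=171.4326
3. ⊥bis P2·P1 via (16.68,5.075): [(16.6503, 3.3073) (16.5947, 0) (33, 0) (33, 16.8561)]  |A|=164.9247
4. ⊥bis P2·P3 via (26.65,6.78): [(29.7853, 14.1921) (23.7821, 0) (33, 0) (33, 16.8561)]  |A|=92.5045
5. canonical 4-gon: [(29.7853, 14.1921) (23.7821, 0) (33, 0) (33, 16.8561)]
6. shoelace: 92.5045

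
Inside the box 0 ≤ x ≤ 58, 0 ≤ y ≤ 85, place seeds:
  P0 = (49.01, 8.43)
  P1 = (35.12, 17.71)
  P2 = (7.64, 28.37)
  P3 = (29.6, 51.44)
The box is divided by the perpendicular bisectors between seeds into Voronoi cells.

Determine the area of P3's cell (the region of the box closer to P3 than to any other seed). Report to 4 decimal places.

1. box [0,58]×[0,85]: [(0, 0) (58, 0) (58, 85) (0, 85)]
2. ⊥bis P3·P0 via (39.305,29.935): [(0, 12.197) (58, 38.3719) (58, 85) (0, 85)]  |A|=3463.5018
3. ⊥bis P3·P1 via (32.36,34.575): [(0, 29.2792) (58, 38.7711) (58, 85) (0, 85)]  |A|=2956.5426
4. ⊥bis P3·P2 via (18.62,39.905): [(0, 57.6291) (25.4137, 33.4382) (58, 38.7711) (58, 85) (0, 85)]  |A|=2596.3052
5. canonical 5-gon: [(0, 57.6291) (25.4137, 33.4382) (58, 38.7711) (58, 85) (0, 85)]
6. shoelace: 2596.3052

Area of P3's cell: 2596.3052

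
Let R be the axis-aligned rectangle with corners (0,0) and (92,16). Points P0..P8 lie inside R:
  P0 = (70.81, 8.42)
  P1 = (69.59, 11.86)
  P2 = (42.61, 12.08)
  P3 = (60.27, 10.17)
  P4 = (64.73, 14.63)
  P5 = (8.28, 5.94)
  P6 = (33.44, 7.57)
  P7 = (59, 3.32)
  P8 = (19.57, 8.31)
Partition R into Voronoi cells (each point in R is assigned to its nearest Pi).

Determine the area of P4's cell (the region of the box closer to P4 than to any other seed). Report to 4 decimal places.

Area of P4's cell: 30.7758

1. box [0,92]×[0,16]: [(0, 0) (92, 0) (92, 16) (0, 16)]
2. ⊥bis P4·P0 via (67.77,11.525): [(0, 0) (55.9986, 0) (72.3407, 16) (0, 16)]  |A|=1026.7141
3. ⊥bis P4·P1 via (67.16,13.245): [(0, 0) (55.9986, 0) (64.1717, 8.0021) (68.7302, 16) (0, 16)]  |A|=1012.276
4. ⊥bis P4·P2 via (53.67,13.355): [(55.2096, 0) (55.9986, 0) (64.1717, 8.0021) (68.7302, 16) (53.3651, 16)]  |A|=143.6788
5. ⊥bis P4·P3 via (62.5,12.4): [(65.1615, 9.7385) (68.7302, 16) (58.9, 16)]  |A|=30.7758
6. ⊥bis P4·P5 via (36.505,10.285): [(65.1615, 9.7385) (68.7302, 16) (58.9, 16)]  |A|=30.7758
7. ⊥bis P4·P6 via (49.085,11.1): [(65.1615, 9.7385) (68.7302, 16) (58.9, 16)]  |A|=30.7758
8. ⊥bis P4·P7 via (61.865,8.975): [(65.1615, 9.7385) (68.7302, 16) (58.9, 16)]  |A|=30.7758
9. ⊥bis P4·P8 via (42.15,11.47): [(65.1615, 9.7385) (68.7302, 16) (58.9, 16)]  |A|=30.7758
10. canonical 3-gon: [(65.1615, 9.7385) (68.7302, 16) (58.9, 16)]
11. shoelace: 30.7758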